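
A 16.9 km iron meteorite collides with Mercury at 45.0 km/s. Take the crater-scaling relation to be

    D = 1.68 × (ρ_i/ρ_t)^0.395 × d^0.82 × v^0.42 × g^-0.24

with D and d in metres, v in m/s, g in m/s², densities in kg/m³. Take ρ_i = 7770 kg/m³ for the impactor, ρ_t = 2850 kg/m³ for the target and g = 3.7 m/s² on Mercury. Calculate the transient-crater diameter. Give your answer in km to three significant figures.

In SI units: d = 16900 m, v = 45000 m/s.
(ρ_i/ρ_t)^0.395 = (7770/2850)^0.395 = 1.486
d^0.82 = 16900^0.82 = 2930
v^0.42 = 45000^0.42 = 90.02
g^-0.24 = 3.7^-0.24 = 0.7305
D = 1.68 × 1.486 × 2930 × 90.02 × 0.7305 = 4.810 × 10^5 m
   = 481.0 km

D ≈ 481 km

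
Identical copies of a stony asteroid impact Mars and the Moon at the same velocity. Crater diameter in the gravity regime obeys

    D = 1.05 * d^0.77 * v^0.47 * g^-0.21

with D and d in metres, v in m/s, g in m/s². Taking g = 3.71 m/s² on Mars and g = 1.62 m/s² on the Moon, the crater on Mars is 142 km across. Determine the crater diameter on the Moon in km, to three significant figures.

D ≈ 169 km

All impactor-dependent factors cancel in the ratio, leaving D_Moon/D_Mars = (g_Moon/g_Mars)^-0.21.
(1.62/3.71)^-0.21 = 0.4367^-0.21 = 1.190
D_Moon = 1.190 × 142 km = 169 km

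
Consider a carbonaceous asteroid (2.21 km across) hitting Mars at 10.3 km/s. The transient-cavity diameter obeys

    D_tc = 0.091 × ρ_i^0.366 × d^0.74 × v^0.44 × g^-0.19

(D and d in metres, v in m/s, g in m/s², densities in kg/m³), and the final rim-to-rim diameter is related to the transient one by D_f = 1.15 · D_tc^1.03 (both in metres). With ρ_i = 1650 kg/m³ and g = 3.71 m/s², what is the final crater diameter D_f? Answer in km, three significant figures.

D_f ≈ 28.7 km

In SI: d = 2210 m, v = 10300 m/s.
ρ_i^0.366 = 1650^0.366 = 15.05
d^0.74 = 2210^0.74 = 298.4
v^0.44 = 10300^0.44 = 58.30
g^-0.19 = 3.71^-0.19 = 0.7795
D_tc = 0.091 × 15.05 × 298.4 × 58.30 × 0.7795 = 18570 m
D_f = 1.15 × (18570)^1.03 = 28680 m
     = 28.68 km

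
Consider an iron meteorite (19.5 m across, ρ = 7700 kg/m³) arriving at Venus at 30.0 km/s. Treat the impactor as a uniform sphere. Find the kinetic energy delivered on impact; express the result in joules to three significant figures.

v = 30000 m/s.
Mass m = (π/6) ρ d³ = (π/6) × 7700 × (19.5)³ = 2.989 × 10^7 kg
E = ½ m v² = 0.5 × 2.989 × 10^7 × (30000)² = 1.345 × 10^16 J

E ≈ 1.35 × 10^16 J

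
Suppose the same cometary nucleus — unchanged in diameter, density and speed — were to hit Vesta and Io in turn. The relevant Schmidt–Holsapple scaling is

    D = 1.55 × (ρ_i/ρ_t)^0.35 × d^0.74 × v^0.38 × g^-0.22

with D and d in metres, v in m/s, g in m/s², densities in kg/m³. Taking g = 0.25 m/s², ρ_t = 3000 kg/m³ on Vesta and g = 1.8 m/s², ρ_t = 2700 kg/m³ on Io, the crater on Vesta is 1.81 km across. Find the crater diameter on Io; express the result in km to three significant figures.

The impactor-only factors (d, v, ρ_i) cancel in the ratio, leaving D_Io/D_Vesta = (g_Io/g_Vesta)^-0.22 · (ρ_t,Vesta/ρ_t,Io)^0.35.
(1.8/0.25)^-0.22 = 7.200^-0.22 = 0.6477
(3000/2700)^0.35 = 1.111^0.35 = 1.038
Ratio = 0.6477 × 1.038 = 0.6723
D_Io = 0.6723 × 1.81 km = 1.22 km

D ≈ 1.22 km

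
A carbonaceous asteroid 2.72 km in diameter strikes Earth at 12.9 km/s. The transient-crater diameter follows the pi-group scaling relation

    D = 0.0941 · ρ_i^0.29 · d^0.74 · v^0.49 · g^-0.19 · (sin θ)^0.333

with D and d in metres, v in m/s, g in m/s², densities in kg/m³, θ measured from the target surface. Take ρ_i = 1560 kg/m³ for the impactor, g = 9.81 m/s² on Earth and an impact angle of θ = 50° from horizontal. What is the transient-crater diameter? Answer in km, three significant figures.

D ≈ 16.9 km

In SI units: d = 2720 m, v = 12900 m/s.
ρ_i^0.29 = 1560^0.29 = 8.433
d^0.74 = 2720^0.74 = 348.0
v^0.49 = 12900^0.49 = 103.3
g^-0.19 = 9.81^-0.19 = 0.6480
(sin 50°)^0.333 = 0.7660^0.333 = 0.9151
D = 0.0941 × 8.433 × 348.0 × 103.3 × 0.6480 × 0.9151 = 16916 m
   = 16.92 km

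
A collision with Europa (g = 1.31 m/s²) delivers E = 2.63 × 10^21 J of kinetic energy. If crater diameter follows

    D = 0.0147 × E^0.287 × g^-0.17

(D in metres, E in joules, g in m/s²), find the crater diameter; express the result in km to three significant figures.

E^0.287 = (2.63 × 10^21)^0.287 = 1.405 × 10^6
g^-0.17 = 1.31^-0.17 = 0.9551
D = 0.0147 × 1.405 × 10^6 × 0.9551 = 19726 m
   = 19.73 km

D ≈ 19.7 km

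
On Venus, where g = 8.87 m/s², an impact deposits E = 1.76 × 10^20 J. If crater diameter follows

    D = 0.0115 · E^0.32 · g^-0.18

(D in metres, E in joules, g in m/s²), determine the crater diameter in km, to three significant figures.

E^0.32 = (1.76 × 10^20)^0.32 = 3.010 × 10^6
g^-0.18 = 8.87^-0.18 = 0.6751
D = 0.0115 × 3.010 × 10^6 × 0.6751 = 23369 m
   = 23.37 km

D ≈ 23.4 km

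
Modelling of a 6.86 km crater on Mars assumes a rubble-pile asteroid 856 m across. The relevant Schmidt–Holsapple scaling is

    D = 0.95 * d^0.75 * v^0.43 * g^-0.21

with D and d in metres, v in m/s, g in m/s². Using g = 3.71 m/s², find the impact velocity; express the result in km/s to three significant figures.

v ≈ 13.7 km/s

Rearranging for v: v = [D / (0.95 · 856^0.75 · 3.71^-0.21)]^(1/0.43).
D = 6860 m.
856^0.75 = 158.3
3.71^-0.21 = 0.7593
Denominator = 0.95 × 158.3 × 0.7593 = 114.2
D / 114.2 = 6860 / 114.2 = 60.07
v = 60.07^(1/0.43) = 60.07^2.3256 = 13691 m/s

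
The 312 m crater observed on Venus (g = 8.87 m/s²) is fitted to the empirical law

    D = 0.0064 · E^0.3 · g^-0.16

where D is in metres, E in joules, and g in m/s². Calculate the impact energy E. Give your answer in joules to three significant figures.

E ≈ 1.36 × 10^16 J

Rearranging: E = [D / (0.0064 · g^-0.16)]^(1/0.3).
g^-0.16 = 8.87^-0.16 = 0.7052
D / (0.0064 × 0.7052) = 312 / (4.513 × 10^-3) = 6.913 × 10^4
E = (6.913 × 10^4)^3.3333 = 1.355 × 10^16 J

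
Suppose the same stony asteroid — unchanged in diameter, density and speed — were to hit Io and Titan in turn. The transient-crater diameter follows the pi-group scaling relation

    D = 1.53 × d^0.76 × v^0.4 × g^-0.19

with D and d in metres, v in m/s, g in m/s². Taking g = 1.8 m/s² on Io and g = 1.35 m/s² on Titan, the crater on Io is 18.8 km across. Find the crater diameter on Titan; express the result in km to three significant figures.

D ≈ 19.9 km

All impactor-dependent factors cancel in the ratio, leaving D_Titan/D_Io = (g_Titan/g_Io)^-0.19.
(1.35/1.8)^-0.19 = 0.7500^-0.19 = 1.056
D_Titan = 1.056 × 18.8 km = 19.9 km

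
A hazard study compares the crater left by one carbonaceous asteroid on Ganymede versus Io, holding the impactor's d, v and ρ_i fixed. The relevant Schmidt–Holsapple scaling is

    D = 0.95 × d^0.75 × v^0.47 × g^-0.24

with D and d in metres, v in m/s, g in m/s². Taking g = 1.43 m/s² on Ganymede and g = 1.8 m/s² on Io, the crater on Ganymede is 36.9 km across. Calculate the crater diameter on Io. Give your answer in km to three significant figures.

All impactor-dependent factors cancel in the ratio, leaving D_Io/D_Ganymede = (g_Io/g_Ganymede)^-0.24.
(1.8/1.43)^-0.24 = 1.259^-0.24 = 0.9462
D_Io = 0.9462 × 36.9 km = 34.9 km

D ≈ 34.9 km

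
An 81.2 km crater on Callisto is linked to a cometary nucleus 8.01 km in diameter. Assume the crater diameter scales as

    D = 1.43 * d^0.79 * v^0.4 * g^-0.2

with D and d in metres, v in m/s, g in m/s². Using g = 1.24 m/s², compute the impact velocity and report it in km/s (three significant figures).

v ≈ 16.7 km/s

Rearranging for v: v = [D / (1.43 · 8010^0.79 · 1.24^-0.2)]^(1/0.4).
D = 81200 m.
8010^0.79 = 1213
1.24^-0.2 = 0.9579
Denominator = 1.43 × 1213 × 0.9579 = 1662
D / 1662 = 81200 / 1662 = 48.86
v = 48.86^(1/0.4) = 48.86^2.5 = 16687 m/s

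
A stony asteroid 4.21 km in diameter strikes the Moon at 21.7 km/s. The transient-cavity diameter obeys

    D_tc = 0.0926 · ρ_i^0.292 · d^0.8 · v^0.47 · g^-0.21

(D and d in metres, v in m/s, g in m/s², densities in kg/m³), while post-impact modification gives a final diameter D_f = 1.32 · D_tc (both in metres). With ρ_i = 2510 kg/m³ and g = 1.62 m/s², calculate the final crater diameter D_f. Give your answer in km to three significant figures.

In SI: d = 4210 m, v = 21700 m/s.
ρ_i^0.292 = 2510^0.292 = 9.833
d^0.8 = 4210^0.8 = 793.3
v^0.47 = 21700^0.47 = 109.2
g^-0.21 = 1.62^-0.21 = 0.9037
D_tc = 0.0926 × 9.833 × 793.3 × 109.2 × 0.9037 = 71280 m
D_f = 1.32 × 71280 = 94090 m
     = 94.09 km

D_f ≈ 94.1 km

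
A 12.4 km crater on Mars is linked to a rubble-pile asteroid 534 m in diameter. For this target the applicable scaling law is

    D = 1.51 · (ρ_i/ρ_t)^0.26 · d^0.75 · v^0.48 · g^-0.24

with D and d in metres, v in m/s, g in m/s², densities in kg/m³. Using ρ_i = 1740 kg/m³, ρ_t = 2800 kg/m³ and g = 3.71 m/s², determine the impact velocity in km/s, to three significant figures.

v ≈ 19.5 km/s

Rearranging for v: v = [D / (1.51 · (1740/2800)^0.26 · 534^0.75 · 3.71^-0.24)]^(1/0.48).
D = 12400 m.
(1740/2800)^0.26 = 0.8837
534^0.75 = 111.1
3.71^-0.24 = 0.7300
Denominator = 1.51 × 0.8837 × 111.1 × 0.7300 = 108.2
D / 108.2 = 12400 / 108.2 = 114.6
v = 114.6^(1/0.48) = 114.6^2.0833 = 19494 m/s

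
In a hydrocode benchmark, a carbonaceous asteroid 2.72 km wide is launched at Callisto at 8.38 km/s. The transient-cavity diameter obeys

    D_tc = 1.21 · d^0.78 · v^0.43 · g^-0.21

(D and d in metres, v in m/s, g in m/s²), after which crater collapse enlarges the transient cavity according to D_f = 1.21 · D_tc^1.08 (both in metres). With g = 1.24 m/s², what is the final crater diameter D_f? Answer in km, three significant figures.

In SI: d = 2720 m, v = 8380 m/s.
d^0.78 = 2720^0.78 = 477.5
v^0.43 = 8380^0.43 = 48.64
g^-0.21 = 1.24^-0.21 = 0.9558
D_tc = 1.21 × 477.5 × 48.64 × 0.9558 = 26860 m
D_f = 1.21 × (26860)^1.08 = 73489 m
     = 73.49 km

D_f ≈ 73.5 km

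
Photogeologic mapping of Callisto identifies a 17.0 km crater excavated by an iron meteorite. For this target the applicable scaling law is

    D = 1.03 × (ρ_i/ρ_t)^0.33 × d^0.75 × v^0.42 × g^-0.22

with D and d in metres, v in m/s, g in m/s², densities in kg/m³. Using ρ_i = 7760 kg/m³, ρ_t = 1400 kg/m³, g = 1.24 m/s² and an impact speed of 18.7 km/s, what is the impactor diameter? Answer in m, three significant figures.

d ≈ 854 m

Rearranging for d: d = [D / (1.03 · (7760/1400)^0.33 · 18700^0.42 · 1.24^-0.22)]^(1/0.75).
D = 17000 m.
(7760/1400)^0.33 = 1.760
18700^0.42 = 62.25
1.24^-0.22 = 0.9538
Denominator = 1.03 × 1.760 × 62.25 × 0.9538 = 107.6
D / 107.6 = 17000 / 107.6 = 158.0
d = 158.0^(1/0.75) = 158.0^1.3333 = 854.0 m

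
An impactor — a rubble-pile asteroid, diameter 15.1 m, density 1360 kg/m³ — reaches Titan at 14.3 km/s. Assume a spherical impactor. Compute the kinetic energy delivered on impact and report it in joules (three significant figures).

v = 14300 m/s.
Mass m = (π/6) ρ d³ = (π/6) × 1360 × (15.1)³ = 2.452 × 10^6 kg
E = ½ m v² = 0.5 × 2.452 × 10^6 × (14300)² = 2.507 × 10^14 J

E ≈ 2.51 × 10^14 J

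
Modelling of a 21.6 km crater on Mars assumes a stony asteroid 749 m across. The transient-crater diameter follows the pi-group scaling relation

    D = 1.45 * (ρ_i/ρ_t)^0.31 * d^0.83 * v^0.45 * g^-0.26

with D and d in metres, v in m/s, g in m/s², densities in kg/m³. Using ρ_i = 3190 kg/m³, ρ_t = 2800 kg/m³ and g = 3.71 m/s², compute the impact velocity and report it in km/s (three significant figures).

Rearranging for v: v = [D / (1.45 · (3190/2800)^0.31 · 749^0.83 · 3.71^-0.26)]^(1/0.45).
D = 21600 m.
(3190/2800)^0.31 = 1.041
749^0.83 = 243.1
3.71^-0.26 = 0.7112
Denominator = 1.45 × 1.041 × 243.1 × 0.7112 = 261.0
D / 261.0 = 21600 / 261.0 = 82.76
v = 82.76^(1/0.45) = 82.76^2.2222 = 18272 m/s

v ≈ 18.3 km/s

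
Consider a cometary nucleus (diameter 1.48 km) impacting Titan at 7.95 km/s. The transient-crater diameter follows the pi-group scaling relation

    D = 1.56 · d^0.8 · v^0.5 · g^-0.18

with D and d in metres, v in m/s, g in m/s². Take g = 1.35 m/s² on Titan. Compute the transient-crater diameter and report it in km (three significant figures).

In SI units: d = 1480 m, v = 7950 m/s.
d^0.8 = 1480^0.8 = 343.7
v^0.5 = 7950^0.5 = 89.16
g^-0.18 = 1.35^-0.18 = 0.9474
D = 1.56 × 343.7 × 89.16 × 0.9474 = 45291 m
   = 45.29 km

D ≈ 45.3 km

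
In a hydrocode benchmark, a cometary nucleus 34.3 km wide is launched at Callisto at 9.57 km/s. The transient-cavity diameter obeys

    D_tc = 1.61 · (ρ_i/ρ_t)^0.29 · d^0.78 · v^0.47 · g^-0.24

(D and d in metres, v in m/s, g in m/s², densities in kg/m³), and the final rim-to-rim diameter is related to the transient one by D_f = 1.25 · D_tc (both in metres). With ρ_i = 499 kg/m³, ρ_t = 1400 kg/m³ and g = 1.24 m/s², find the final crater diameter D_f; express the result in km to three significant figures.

In SI: d = 34300 m, v = 9570 m/s.
(ρ_i/ρ_t)^0.29 = (499/1400)^0.29 = 0.7414
d^0.78 = 34300^0.78 = 3448
v^0.47 = 9570^0.47 = 74.31
g^-0.24 = 1.24^-0.24 = 0.9497
D_tc = 1.61 × 0.7414 × 3448 × 74.31 × 0.9497 = 2.905 × 10^5 m
D_f = 1.25 × 2.905 × 10^5 = 3.631 × 10^5 m
     = 363.1 km

D_f ≈ 363 km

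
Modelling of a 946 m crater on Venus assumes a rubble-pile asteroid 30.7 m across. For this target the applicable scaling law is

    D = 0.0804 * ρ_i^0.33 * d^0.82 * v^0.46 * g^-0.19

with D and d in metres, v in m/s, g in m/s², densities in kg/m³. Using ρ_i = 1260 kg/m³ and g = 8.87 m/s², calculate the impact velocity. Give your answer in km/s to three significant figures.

Rearranging for v: v = [D / (0.0804 · 1260^0.33 · 30.7^0.82 · 8.87^-0.19)]^(1/0.46).
1260^0.33 = 10.55
30.7^0.82 = 16.57
8.87^-0.19 = 0.6605
Denominator = 0.0804 × 10.55 × 16.57 × 0.6605 = 9.283
D / 9.283 = 946 / 9.283 = 101.9
v = 101.9^(1/0.46) = 101.9^2.1739 = 23204 m/s

v ≈ 23.2 km/s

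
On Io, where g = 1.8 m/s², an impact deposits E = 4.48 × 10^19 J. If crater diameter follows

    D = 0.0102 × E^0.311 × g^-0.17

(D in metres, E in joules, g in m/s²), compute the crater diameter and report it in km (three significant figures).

D ≈ 11.9 km

E^0.311 = (4.48 × 10^19)^0.311 = 1.293 × 10^6
g^-0.17 = 1.8^-0.17 = 0.9049
D = 0.0102 × 1.293 × 10^6 × 0.9049 = 11934 m
   = 11.93 km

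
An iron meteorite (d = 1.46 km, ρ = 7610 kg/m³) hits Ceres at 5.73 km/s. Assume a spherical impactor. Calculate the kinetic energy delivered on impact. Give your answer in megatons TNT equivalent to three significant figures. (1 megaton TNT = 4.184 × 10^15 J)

E ≈ 48700 Mt TNT

d = 1460 m; v = 5730 m/s.
Mass m = (π/6) ρ d³ = (π/6) × 7610 × (1460)³ = 1.240 × 10^13 kg
E = ½ m v² = 0.5 × 1.240 × 10^13 × (5730)² = 2.036 × 10^20 J
   = 2.036 × 10^20 / 4.184×10^15 = 48662 Mt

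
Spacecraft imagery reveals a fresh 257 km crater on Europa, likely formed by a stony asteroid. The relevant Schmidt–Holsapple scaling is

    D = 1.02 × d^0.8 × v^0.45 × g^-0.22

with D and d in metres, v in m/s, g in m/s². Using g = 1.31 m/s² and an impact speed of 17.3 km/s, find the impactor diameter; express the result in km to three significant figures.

Rearranging for d: d = [D / (1.02 · 17300^0.45 · 1.31^-0.22)]^(1/0.8).
D = 257000 m.
17300^0.45 = 80.75
1.31^-0.22 = 0.9423
Denominator = 1.02 × 80.75 × 0.9423 = 77.61
D / 77.61 = 257000 / 77.61 = 3311
d = 3311^(1/0.8) = 3311^1.25 = 25116 m

d ≈ 25.1 km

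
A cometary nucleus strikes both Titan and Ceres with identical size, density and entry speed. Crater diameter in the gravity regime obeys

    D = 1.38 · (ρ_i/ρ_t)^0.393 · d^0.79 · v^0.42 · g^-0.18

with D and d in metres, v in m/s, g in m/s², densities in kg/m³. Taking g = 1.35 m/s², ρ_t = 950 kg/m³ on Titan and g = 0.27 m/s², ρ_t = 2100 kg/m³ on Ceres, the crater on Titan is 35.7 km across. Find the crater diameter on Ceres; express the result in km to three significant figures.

D ≈ 34.9 km

The impactor-only factors (d, v, ρ_i) cancel in the ratio, leaving D_Ceres/D_Titan = (g_Ceres/g_Titan)^-0.18 · (ρ_t,Titan/ρ_t,Ceres)^0.393.
(0.27/1.35)^-0.18 = 0.2000^-0.18 = 1.336
(950/2100)^0.393 = 0.4524^0.393 = 0.7322
Ratio = 1.336 × 0.7322 = 0.9782
D_Ceres = 0.9782 × 35.7 km = 34.9 km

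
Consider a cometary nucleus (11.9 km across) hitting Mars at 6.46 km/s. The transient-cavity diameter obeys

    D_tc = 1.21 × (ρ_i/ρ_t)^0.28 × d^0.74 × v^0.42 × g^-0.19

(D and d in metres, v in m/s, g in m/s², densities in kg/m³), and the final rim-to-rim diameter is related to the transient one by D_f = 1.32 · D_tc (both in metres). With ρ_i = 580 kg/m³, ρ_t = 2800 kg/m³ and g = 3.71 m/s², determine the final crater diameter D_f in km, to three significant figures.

In SI: d = 11900 m, v = 6460 m/s.
(ρ_i/ρ_t)^0.28 = (580/2800)^0.28 = 0.6435
d^0.74 = 11900^0.74 = 1037
v^0.42 = 6460^0.42 = 39.84
g^-0.19 = 3.71^-0.19 = 0.7795
D_tc = 1.21 × 0.6435 × 1037 × 39.84 × 0.7795 = 25080 m
D_f = 1.32 × 25080 = 33106 m
     = 33.11 km

D_f ≈ 33.1 km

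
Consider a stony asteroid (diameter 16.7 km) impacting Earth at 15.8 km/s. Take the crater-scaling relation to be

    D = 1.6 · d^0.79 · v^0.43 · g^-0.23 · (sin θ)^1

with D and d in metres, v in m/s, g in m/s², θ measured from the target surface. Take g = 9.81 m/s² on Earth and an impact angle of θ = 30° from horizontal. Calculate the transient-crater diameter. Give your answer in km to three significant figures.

In SI units: d = 16700 m, v = 15800 m/s.
d^0.79 = 16700^0.79 = 2167
v^0.43 = 15800^0.43 = 63.89
g^-0.23 = 9.81^-0.23 = 0.5914
(sin 30°)^1 = 0.5000^1 = 0.5000
D = 1.6 × 2167 × 63.89 × 0.5914 × 0.5000 = 65503 m
   = 65.50 km

D ≈ 65.5 km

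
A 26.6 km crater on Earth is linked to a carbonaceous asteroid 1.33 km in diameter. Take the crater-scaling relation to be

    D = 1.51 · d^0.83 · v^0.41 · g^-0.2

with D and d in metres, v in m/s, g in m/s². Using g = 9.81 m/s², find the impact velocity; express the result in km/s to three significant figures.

Rearranging for v: v = [D / (1.51 · 1330^0.83 · 9.81^-0.2)]^(1/0.41).
D = 26600 m.
1330^0.83 = 391.6
9.81^-0.2 = 0.6334
Denominator = 1.51 × 391.6 × 0.6334 = 374.5
D / 374.5 = 26600 / 374.5 = 71.03
v = 71.03^(1/0.41) = 71.03^2.439 = 32784 m/s

v ≈ 32.8 km/s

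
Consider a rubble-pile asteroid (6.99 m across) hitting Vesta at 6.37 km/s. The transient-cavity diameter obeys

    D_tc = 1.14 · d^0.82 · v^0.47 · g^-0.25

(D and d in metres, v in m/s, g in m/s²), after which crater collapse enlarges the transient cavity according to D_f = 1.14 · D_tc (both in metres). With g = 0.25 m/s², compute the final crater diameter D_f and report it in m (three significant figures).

D_f ≈ 556 m

v = 6370 m/s.
d^0.82 = 6.99^0.82 = 4.926
v^0.47 = 6370^0.47 = 61.37
g^-0.25 = 0.25^-0.25 = 1.414
D_tc = 1.14 × 4.926 × 61.37 × 1.414 = 487.3 m
D_f = 1.14 × 487.3 = 555.5 m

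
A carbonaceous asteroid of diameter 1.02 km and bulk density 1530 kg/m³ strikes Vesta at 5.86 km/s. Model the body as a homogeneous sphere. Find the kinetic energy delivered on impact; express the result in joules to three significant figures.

E ≈ 1.46 × 10^19 J

d = 1020 m; v = 5860 m/s.
Mass m = (π/6) ρ d³ = (π/6) × 1530 × (1020)³ = 8.501 × 10^11 kg
E = ½ m v² = 0.5 × 8.501 × 10^11 × (5860)² = 1.460 × 10^19 J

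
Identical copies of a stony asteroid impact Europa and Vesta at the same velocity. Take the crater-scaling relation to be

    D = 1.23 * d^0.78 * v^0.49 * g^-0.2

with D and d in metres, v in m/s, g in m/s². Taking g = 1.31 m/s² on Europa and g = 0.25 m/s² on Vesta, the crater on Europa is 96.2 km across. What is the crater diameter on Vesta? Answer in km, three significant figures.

D ≈ 134 km

All impactor-dependent factors cancel in the ratio, leaving D_Vesta/D_Europa = (g_Vesta/g_Europa)^-0.2.
(0.25/1.31)^-0.2 = 0.1908^-0.2 = 1.393
D_Vesta = 1.393 × 96.2 km = 134 km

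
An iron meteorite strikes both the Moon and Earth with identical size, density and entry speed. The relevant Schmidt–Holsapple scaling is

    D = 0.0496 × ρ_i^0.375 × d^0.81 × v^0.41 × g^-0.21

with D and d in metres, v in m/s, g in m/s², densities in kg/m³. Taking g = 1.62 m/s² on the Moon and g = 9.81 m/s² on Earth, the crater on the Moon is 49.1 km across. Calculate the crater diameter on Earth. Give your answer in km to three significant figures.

All impactor-dependent factors cancel in the ratio, leaving D_Earth/D_Moon = (g_Earth/g_Moon)^-0.21.
(9.81/1.62)^-0.21 = 6.056^-0.21 = 0.6851
D_Earth = 0.6851 × 49.1 km = 33.6 km

D ≈ 33.6 km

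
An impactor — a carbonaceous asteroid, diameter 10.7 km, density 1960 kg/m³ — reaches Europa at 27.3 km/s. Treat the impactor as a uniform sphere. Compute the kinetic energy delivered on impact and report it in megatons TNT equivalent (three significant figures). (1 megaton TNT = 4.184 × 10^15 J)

d = 10700 m; v = 27300 m/s.
Mass m = (π/6) ρ d³ = (π/6) × 1960 × (10700)³ = 1.257 × 10^15 kg
E = ½ m v² = 0.5 × 1.257 × 10^15 × (27300)² = 4.684 × 10^23 J
   = 4.684 × 10^23 / 4.184×10^15 = 1.120 × 10^8 Mt

E ≈ 1.12 × 10^8 Mt TNT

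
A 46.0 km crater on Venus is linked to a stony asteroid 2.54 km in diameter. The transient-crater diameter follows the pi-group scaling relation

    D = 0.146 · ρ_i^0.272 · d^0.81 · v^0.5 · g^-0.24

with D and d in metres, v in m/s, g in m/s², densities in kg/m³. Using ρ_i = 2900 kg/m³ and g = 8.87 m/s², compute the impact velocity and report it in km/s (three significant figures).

Rearranging for v: v = [D / (0.146 · 2900^0.272 · 2540^0.81 · 8.87^-0.24)]^(1/0.5).
D = 46000 m.
2900^0.272 = 8.745
2540^0.81 = 572.7
8.87^-0.24 = 0.5922
Denominator = 0.146 × 8.745 × 572.7 × 0.5922 = 433.0
D / 433.0 = 46000 / 433.0 = 106.2
v = 106.2^(1/0.5) = 106.2^2 = 11278 m/s

v ≈ 11.3 km/s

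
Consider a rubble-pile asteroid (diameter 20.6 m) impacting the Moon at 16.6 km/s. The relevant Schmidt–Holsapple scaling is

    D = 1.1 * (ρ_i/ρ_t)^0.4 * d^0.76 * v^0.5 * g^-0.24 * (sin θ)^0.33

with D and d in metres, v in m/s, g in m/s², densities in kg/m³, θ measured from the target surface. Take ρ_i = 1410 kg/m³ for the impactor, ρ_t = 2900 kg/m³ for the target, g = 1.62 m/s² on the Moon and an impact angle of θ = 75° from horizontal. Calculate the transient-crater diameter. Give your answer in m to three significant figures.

D ≈ 932 m

In SI units: v = 16600 m/s.
(ρ_i/ρ_t)^0.4 = (1410/2900)^0.4 = 0.7494
d^0.76 = 20.6^0.76 = 9.966
v^0.5 = 16600^0.5 = 128.8
g^-0.24 = 1.62^-0.24 = 0.8907
(sin 75°)^0.33 = 0.9659^0.33 = 0.9886
D = 1.1 × 0.7494 × 9.966 × 128.8 × 0.8907 × 0.9886 = 931.7 m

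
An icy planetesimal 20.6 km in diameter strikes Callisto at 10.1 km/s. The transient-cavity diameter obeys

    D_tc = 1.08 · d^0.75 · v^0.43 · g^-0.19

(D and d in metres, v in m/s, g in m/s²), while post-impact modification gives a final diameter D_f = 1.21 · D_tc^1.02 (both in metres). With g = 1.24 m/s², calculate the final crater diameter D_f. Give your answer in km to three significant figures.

In SI: d = 20600 m, v = 10100 m/s.
d^0.75 = 20600^0.75 = 1719
v^0.43 = 10100^0.43 = 52.71
g^-0.19 = 1.24^-0.19 = 0.9600
D_tc = 1.08 × 1719 × 52.71 × 0.9600 = 93940 m
D_f = 1.21 × (93940)^1.02 = 1.429 × 10^5 m
     = 142.9 km

D_f ≈ 143 km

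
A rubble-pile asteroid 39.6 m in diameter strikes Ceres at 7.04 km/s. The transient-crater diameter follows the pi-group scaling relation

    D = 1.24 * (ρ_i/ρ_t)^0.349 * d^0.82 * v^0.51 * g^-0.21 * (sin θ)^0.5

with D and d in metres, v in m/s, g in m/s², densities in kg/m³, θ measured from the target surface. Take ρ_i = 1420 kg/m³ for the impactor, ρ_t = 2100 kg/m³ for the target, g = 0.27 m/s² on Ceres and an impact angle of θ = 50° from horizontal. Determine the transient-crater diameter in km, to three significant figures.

In SI units: v = 7040 m/s.
(ρ_i/ρ_t)^0.349 = (1420/2100)^0.349 = 0.8724
d^0.82 = 39.6^0.82 = 20.42
v^0.51 = 7040^0.51 = 91.68
g^-0.21 = 0.27^-0.21 = 1.316
(sin 50°)^0.5 = 0.7660^0.5 = 0.8752
D = 1.24 × 0.8724 × 20.42 × 91.68 × 1.316 × 0.8752 = 2333 m
   = 2.333 km

D ≈ 2.33 km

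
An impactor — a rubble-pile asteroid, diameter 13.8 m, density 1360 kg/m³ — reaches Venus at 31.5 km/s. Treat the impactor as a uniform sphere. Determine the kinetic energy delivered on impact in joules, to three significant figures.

v = 31500 m/s.
Mass m = (π/6) ρ d³ = (π/6) × 1360 × (13.8)³ = 1.871 × 10^6 kg
E = ½ m v² = 0.5 × 1.871 × 10^6 × (31500)² = 9.282 × 10^14 J

E ≈ 9.28 × 10^14 J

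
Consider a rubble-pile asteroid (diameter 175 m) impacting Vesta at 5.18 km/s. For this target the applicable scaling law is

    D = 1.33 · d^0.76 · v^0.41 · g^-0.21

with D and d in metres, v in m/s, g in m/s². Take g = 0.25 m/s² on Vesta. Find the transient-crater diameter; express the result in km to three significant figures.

D ≈ 3.01 km

In SI units: v = 5180 m/s.
d^0.76 = 175^0.76 = 50.67
v^0.41 = 5180^0.41 = 33.33
g^-0.21 = 0.25^-0.21 = 1.338
D = 1.33 × 50.67 × 33.33 × 1.338 = 3005 m
   = 3.005 km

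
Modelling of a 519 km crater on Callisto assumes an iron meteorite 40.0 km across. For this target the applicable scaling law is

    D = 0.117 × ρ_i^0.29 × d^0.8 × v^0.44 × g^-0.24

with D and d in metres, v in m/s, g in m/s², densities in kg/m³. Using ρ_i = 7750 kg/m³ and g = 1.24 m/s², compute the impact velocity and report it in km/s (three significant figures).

Rearranging for v: v = [D / (0.117 · 7750^0.29 · 40000^0.8 · 1.24^-0.24)]^(1/0.44).
D = 519000 m.
7750^0.29 = 13.42
40000^0.8 = 4804
1.24^-0.24 = 0.9497
Denominator = 0.117 × 13.42 × 4804 × 0.9497 = 7164
D / 7164 = 519000 / 7164 = 72.45
v = 72.45^(1/0.44) = 72.45^2.2727 = 16878 m/s

v ≈ 16.9 km/s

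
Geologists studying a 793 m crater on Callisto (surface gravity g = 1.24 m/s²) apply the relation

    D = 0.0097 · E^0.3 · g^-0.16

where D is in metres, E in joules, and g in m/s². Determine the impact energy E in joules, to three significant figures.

Rearranging: E = [D / (0.0097 · g^-0.16)]^(1/0.3).
g^-0.16 = 1.24^-0.16 = 0.9662
D / (0.0097 × 0.9662) = 793 / (9.372 × 10^-3) = 8.461 × 10^4
E = (8.461 × 10^4)^3.3333 = 2.658 × 10^16 J

E ≈ 2.66 × 10^16 J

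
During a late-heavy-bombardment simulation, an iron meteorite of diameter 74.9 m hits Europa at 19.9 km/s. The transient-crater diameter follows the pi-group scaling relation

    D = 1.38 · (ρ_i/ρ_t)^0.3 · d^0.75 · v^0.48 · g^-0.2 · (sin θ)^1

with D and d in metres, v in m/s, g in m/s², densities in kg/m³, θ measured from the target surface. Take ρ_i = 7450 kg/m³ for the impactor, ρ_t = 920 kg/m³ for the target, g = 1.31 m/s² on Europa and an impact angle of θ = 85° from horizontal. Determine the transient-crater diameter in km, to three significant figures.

In SI units: v = 19900 m/s.
(ρ_i/ρ_t)^0.3 = (7450/920)^0.3 = 1.873
d^0.75 = 74.9^0.75 = 25.46
v^0.48 = 19900^0.48 = 115.7
g^-0.2 = 1.31^-0.2 = 0.9474
(sin 85°)^1 = 0.9962^1 = 0.9962
D = 1.38 × 1.873 × 25.46 × 115.7 × 0.9474 × 0.9962 = 7186 m
   = 7.186 km

D ≈ 7.19 km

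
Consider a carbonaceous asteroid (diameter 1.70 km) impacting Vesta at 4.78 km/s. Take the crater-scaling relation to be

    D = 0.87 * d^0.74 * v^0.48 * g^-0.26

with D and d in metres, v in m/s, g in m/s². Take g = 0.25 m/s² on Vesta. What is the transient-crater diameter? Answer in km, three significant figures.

D ≈ 17.9 km

In SI units: d = 1700 m, v = 4780 m/s.
d^0.74 = 1700^0.74 = 245.8
v^0.48 = 4780^0.48 = 58.36
g^-0.26 = 0.25^-0.26 = 1.434
D = 0.87 × 245.8 × 58.36 × 1.434 = 17896 m
   = 17.90 km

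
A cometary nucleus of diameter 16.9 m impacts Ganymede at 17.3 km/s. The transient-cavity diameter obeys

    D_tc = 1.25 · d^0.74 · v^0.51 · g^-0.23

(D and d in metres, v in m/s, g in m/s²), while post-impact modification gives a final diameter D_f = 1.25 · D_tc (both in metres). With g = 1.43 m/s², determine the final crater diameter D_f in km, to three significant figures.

D_f ≈ 1.69 km

v = 17300 m/s.
d^0.74 = 16.9^0.74 = 8.103
v^0.51 = 17300^0.51 = 145.0
g^-0.23 = 1.43^-0.23 = 0.9210
D_tc = 1.25 × 8.103 × 145.0 × 0.9210 = 1353 m
D_f = 1.25 × 1353 = 1691 m
     = 1.691 km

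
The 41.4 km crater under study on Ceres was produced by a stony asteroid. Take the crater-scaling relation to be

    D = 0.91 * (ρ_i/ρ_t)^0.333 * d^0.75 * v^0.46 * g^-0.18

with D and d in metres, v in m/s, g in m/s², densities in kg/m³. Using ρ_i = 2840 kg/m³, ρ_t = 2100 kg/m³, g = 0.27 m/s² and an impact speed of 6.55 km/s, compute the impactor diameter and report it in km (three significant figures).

Rearranging for d: d = [D / (0.91 · (2840/2100)^0.333 · 6550^0.46 · 0.27^-0.18)]^(1/0.75).
D = 41400 m.
(2840/2100)^0.333 = 1.106
6550^0.46 = 56.95
0.27^-0.18 = 1.266
Denominator = 0.91 × 1.106 × 56.95 × 1.266 = 72.56
D / 72.56 = 41400 / 72.56 = 570.6
d = 570.6^(1/0.75) = 570.6^1.3333 = 4732 m

d ≈ 4.73 km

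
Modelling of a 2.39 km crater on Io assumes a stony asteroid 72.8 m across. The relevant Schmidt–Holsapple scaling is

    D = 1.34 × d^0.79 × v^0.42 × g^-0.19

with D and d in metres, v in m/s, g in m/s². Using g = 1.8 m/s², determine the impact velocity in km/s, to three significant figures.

Rearranging for v: v = [D / (1.34 · 72.8^0.79 · 1.8^-0.19)]^(1/0.42).
D = 2390 m.
72.8^0.79 = 29.59
1.8^-0.19 = 0.8943
Denominator = 1.34 × 29.59 × 0.8943 = 35.46
D / 35.46 = 2390 / 35.46 = 67.40
v = 67.40^(1/0.42) = 67.40^2.381 = 22596 m/s

v ≈ 22.6 km/s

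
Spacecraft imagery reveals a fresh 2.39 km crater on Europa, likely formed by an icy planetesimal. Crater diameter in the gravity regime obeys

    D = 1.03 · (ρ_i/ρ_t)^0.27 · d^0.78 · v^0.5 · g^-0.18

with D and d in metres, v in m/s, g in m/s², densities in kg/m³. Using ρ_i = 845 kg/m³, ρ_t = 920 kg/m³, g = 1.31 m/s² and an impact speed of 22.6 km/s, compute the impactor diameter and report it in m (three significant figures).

d ≈ 36.6 m

Rearranging for d: d = [D / (1.03 · (845/920)^0.27 · 22600^0.5 · 1.31^-0.18)]^(1/0.78).
D = 2390 m.
(845/920)^0.27 = 0.9773
22600^0.5 = 150.3
1.31^-0.18 = 0.9526
Denominator = 1.03 × 0.9773 × 150.3 × 0.9526 = 144.1
D / 144.1 = 2390 / 144.1 = 16.59
d = 16.59^(1/0.78) = 16.59^1.2821 = 36.64 m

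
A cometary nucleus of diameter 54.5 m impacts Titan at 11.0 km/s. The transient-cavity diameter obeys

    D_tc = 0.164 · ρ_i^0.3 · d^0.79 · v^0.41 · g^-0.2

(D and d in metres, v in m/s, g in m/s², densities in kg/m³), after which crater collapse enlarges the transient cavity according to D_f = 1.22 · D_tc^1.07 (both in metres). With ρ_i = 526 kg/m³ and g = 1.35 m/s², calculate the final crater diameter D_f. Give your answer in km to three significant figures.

D_f ≈ 2.15 km

v = 11000 m/s.
ρ_i^0.3 = 526^0.3 = 6.551
d^0.79 = 54.5^0.79 = 23.54
v^0.41 = 11000^0.41 = 45.39
g^-0.2 = 1.35^-0.2 = 0.9417
D_tc = 0.164 × 6.551 × 23.54 × 45.39 × 0.9417 = 1081 m
D_f = 1.22 × (1081)^1.07 = 2151 m
     = 2.151 km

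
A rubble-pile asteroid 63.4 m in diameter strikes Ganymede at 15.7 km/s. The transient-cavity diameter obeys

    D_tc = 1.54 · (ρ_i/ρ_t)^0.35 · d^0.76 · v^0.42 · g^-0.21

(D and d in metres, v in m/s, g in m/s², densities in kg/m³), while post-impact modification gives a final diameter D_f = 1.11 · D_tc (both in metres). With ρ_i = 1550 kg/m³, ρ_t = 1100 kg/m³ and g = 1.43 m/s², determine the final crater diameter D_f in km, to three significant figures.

v = 15700 m/s.
(ρ_i/ρ_t)^0.35 = (1550/1100)^0.35 = 1.128
d^0.76 = 63.4^0.76 = 23.42
v^0.42 = 15700^0.42 = 57.85
g^-0.21 = 1.43^-0.21 = 0.9276
D_tc = 1.54 × 1.128 × 23.42 × 57.85 × 0.9276 = 2183 m
D_f = 1.11 × 2183 = 2423 m
     = 2.423 km

D_f ≈ 2.42 km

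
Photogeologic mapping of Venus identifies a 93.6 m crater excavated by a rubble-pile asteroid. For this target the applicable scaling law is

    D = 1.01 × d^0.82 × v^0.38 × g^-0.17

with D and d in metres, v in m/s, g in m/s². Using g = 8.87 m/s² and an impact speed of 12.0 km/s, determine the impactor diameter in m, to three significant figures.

d ≈ 5.07 m

Rearranging for d: d = [D / (1.01 · 12000^0.38 · 8.87^-0.17)]^(1/0.82).
12000^0.38 = 35.49
8.87^-0.17 = 0.6900
Denominator = 1.01 × 35.49 × 0.6900 = 24.73
D / 24.73 = 93.6 / 24.73 = 3.785
d = 3.785^(1/0.82) = 3.785^1.2195 = 5.069 m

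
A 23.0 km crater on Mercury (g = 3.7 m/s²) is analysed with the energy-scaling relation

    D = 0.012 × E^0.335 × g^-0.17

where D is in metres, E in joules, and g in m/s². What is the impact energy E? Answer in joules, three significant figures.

E ≈ 1.10 × 10^19 J

Rearranging: E = [D / (0.012 · g^-0.17)]^(1/0.335).
D = 23000 m.
g^-0.17 = 3.7^-0.17 = 0.8006
D / (0.012 × 0.8006) = 23000 / (9.607 × 10^-3) = 2.394 × 10^6
E = (2.394 × 10^6)^2.9851 = 1.102 × 10^19 J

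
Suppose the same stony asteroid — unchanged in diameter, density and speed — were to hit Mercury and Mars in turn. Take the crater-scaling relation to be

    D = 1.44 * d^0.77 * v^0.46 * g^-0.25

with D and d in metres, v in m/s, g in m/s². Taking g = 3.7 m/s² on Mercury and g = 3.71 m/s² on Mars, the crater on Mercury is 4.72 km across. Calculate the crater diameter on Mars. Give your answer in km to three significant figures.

D ≈ 4.72 km

All impactor-dependent factors cancel in the ratio, leaving D_Mars/D_Mercury = (g_Mars/g_Mercury)^-0.25.
(3.71/3.7)^-0.25 = 1.003^-0.25 = 0.9993
D_Mars = 0.9993 × 4.72 km = 4.72 km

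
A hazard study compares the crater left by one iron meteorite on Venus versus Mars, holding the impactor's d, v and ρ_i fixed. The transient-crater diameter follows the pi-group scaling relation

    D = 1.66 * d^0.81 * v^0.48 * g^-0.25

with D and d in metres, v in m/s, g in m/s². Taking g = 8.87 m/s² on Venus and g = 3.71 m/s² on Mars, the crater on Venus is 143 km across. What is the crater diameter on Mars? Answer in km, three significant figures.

All impactor-dependent factors cancel in the ratio, leaving D_Mars/D_Venus = (g_Mars/g_Venus)^-0.25.
(3.71/8.87)^-0.25 = 0.4183^-0.25 = 1.243
D_Mars = 1.243 × 143 km = 178 km

D ≈ 178 km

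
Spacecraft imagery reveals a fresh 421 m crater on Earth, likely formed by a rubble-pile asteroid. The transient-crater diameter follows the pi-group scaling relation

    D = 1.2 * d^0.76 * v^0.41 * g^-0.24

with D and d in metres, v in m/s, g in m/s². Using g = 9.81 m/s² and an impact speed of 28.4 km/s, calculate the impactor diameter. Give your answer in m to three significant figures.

d ≈ 18.2 m

Rearranging for d: d = [D / (1.2 · 28400^0.41 · 9.81^-0.24)]^(1/0.76).
28400^0.41 = 66.97
9.81^-0.24 = 0.5781
Denominator = 1.2 × 66.97 × 0.5781 = 46.46
D / 46.46 = 421 / 46.46 = 9.062
d = 9.062^(1/0.76) = 9.062^1.3158 = 18.18 m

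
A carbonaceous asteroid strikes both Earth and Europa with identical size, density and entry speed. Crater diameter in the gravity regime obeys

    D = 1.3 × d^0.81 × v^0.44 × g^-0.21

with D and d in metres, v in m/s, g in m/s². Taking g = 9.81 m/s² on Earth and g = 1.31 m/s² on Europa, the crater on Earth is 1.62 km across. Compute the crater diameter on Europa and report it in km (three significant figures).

D ≈ 2.47 km

All impactor-dependent factors cancel in the ratio, leaving D_Europa/D_Earth = (g_Europa/g_Earth)^-0.21.
(1.31/9.81)^-0.21 = 0.1335^-0.21 = 1.526
D_Europa = 1.526 × 1.62 km = 2.47 km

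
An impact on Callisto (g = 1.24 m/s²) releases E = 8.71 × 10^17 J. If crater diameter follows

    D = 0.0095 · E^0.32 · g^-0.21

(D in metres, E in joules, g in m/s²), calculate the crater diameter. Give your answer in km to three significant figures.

E^0.32 = (8.71 × 10^17)^0.32 = 5.506 × 10^5
g^-0.21 = 1.24^-0.21 = 0.9558
D = 0.0095 × 5.506 × 10^5 × 0.9558 = 5000 m
   = 5.000 km

D ≈ 5.00 km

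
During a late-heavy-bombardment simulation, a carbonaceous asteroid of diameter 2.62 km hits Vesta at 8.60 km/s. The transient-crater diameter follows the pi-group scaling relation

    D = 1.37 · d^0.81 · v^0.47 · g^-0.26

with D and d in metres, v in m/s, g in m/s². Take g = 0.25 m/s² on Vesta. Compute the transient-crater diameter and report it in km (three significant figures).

D ≈ 81.5 km

In SI units: d = 2620 m, v = 8600 m/s.
d^0.81 = 2620^0.81 = 587.3
v^0.47 = 8600^0.47 = 70.67
g^-0.26 = 0.25^-0.26 = 1.434
D = 1.37 × 587.3 × 70.67 × 1.434 = 81539 m
   = 81.54 km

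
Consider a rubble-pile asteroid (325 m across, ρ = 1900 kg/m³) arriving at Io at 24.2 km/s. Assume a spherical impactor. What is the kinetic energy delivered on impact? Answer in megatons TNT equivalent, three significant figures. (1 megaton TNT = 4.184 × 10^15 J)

E ≈ 2390 Mt TNT

v = 24200 m/s.
Mass m = (π/6) ρ d³ = (π/6) × 1900 × (325)³ = 3.415 × 10^10 kg
E = ½ m v² = 0.5 × 3.415 × 10^10 × (24200)² = 10.000 × 10^18 J
   = 10.000 × 10^18 / 4.184×10^15 = 2390 Mt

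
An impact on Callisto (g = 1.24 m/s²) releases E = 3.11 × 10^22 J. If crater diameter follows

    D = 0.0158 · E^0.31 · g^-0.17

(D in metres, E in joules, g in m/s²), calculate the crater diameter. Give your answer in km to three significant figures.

E^0.31 = (3.11 × 10^22)^0.31 = 9.392 × 10^6
g^-0.17 = 1.24^-0.17 = 0.9641
D = 0.0158 × 9.392 × 10^6 × 0.9641 = 1.431 × 10^5 m
   = 143.1 km

D ≈ 143 km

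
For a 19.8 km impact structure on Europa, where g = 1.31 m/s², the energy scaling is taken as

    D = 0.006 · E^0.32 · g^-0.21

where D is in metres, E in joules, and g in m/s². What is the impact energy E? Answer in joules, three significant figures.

Rearranging: E = [D / (0.006 · g^-0.21)]^(1/0.32).
D = 19800 m.
g^-0.21 = 1.31^-0.21 = 0.9449
D / (0.006 × 0.9449) = 19800 / (5.669 × 10^-3) = 3.493 × 10^6
E = (3.493 × 10^6)^3.125 = 2.802 × 10^20 J

E ≈ 2.80 × 10^20 J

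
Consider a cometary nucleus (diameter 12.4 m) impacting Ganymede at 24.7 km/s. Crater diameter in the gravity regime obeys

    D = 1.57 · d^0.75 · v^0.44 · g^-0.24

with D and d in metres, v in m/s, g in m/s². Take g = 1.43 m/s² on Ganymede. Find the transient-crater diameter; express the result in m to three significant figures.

D ≈ 816 m

In SI units: v = 24700 m/s.
d^0.75 = 12.4^0.75 = 6.608
v^0.44 = 24700^0.44 = 85.66
g^-0.24 = 1.43^-0.24 = 0.9177
D = 1.57 × 6.608 × 85.66 × 0.9177 = 815.5 m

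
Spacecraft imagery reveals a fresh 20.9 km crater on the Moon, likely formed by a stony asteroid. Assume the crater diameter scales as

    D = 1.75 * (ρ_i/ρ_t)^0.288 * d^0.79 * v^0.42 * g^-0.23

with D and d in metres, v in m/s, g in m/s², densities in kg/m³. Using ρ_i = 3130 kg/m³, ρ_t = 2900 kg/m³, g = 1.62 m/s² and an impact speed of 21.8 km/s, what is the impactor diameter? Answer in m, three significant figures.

Rearranging for d: d = [D / (1.75 · (3130/2900)^0.288 · 21800^0.42 · 1.62^-0.23)]^(1/0.79).
D = 20900 m.
(3130/2900)^0.288 = 1.022
21800^0.42 = 66.40
1.62^-0.23 = 0.8950
Denominator = 1.75 × 1.022 × 66.40 × 0.8950 = 106.3
D / 106.3 = 20900 / 106.3 = 196.6
d = 196.6^(1/0.79) = 196.6^1.2658 = 800.2 m

d ≈ 800 m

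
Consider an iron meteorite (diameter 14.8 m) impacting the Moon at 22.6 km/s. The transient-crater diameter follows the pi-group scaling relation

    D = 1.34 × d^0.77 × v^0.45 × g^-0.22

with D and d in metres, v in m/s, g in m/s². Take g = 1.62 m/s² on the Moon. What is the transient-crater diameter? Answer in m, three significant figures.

D ≈ 874 m

In SI units: v = 22600 m/s.
d^0.77 = 14.8^0.77 = 7.963
v^0.45 = 22600^0.45 = 91.06
g^-0.22 = 1.62^-0.22 = 0.8993
D = 1.34 × 7.963 × 91.06 × 0.8993 = 873.8 m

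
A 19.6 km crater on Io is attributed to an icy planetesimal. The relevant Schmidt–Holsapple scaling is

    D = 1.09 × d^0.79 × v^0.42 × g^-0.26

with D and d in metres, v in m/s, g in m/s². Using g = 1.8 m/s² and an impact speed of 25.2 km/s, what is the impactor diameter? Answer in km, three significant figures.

Rearranging for d: d = [D / (1.09 · 25200^0.42 · 1.8^-0.26)]^(1/0.79).
D = 19600 m.
25200^0.42 = 70.56
1.8^-0.26 = 0.8583
Denominator = 1.09 × 70.56 × 0.8583 = 66.01
D / 66.01 = 19600 / 66.01 = 296.9
d = 296.9^(1/0.79) = 296.9^1.2658 = 1348 m

d ≈ 1.35 km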